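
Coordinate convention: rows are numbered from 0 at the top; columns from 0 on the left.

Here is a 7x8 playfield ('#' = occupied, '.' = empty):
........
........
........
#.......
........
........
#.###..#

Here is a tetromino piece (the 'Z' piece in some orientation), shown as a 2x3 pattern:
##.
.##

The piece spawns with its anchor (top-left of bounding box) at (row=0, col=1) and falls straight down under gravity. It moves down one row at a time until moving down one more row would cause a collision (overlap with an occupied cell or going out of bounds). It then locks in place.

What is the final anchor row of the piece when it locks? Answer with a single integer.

Answer: 4

Derivation:
Spawn at (row=0, col=1). Try each row:
  row 0: fits
  row 1: fits
  row 2: fits
  row 3: fits
  row 4: fits
  row 5: blocked -> lock at row 4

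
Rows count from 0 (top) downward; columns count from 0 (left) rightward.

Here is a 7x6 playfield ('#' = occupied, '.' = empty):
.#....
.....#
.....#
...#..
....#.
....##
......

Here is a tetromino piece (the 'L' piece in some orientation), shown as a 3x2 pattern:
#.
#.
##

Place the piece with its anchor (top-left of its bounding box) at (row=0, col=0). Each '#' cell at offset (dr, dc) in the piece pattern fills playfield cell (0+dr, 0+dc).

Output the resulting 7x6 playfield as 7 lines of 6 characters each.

Answer: ##....
#....#
##...#
...#..
....#.
....##
......

Derivation:
Fill (0+0,0+0) = (0,0)
Fill (0+1,0+0) = (1,0)
Fill (0+2,0+0) = (2,0)
Fill (0+2,0+1) = (2,1)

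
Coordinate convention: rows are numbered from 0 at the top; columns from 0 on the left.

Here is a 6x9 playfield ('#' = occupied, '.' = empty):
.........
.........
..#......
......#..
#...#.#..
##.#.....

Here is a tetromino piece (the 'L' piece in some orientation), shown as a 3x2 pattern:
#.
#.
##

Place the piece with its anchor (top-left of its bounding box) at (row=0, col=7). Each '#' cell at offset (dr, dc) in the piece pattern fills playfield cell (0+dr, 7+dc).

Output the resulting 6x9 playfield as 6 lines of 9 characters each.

Fill (0+0,7+0) = (0,7)
Fill (0+1,7+0) = (1,7)
Fill (0+2,7+0) = (2,7)
Fill (0+2,7+1) = (2,8)

Answer: .......#.
.......#.
..#....##
......#..
#...#.#..
##.#.....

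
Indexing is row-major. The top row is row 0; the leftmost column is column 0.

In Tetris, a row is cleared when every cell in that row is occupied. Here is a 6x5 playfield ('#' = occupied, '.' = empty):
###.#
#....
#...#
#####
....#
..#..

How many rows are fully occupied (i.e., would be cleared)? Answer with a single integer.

Check each row:
  row 0: 1 empty cell -> not full
  row 1: 4 empty cells -> not full
  row 2: 3 empty cells -> not full
  row 3: 0 empty cells -> FULL (clear)
  row 4: 4 empty cells -> not full
  row 5: 4 empty cells -> not full
Total rows cleared: 1

Answer: 1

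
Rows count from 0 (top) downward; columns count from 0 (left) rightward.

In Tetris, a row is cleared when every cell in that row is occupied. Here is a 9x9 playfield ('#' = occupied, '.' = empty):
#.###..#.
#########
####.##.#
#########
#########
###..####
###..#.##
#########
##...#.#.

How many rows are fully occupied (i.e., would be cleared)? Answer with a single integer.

Answer: 4

Derivation:
Check each row:
  row 0: 4 empty cells -> not full
  row 1: 0 empty cells -> FULL (clear)
  row 2: 2 empty cells -> not full
  row 3: 0 empty cells -> FULL (clear)
  row 4: 0 empty cells -> FULL (clear)
  row 5: 2 empty cells -> not full
  row 6: 3 empty cells -> not full
  row 7: 0 empty cells -> FULL (clear)
  row 8: 5 empty cells -> not full
Total rows cleared: 4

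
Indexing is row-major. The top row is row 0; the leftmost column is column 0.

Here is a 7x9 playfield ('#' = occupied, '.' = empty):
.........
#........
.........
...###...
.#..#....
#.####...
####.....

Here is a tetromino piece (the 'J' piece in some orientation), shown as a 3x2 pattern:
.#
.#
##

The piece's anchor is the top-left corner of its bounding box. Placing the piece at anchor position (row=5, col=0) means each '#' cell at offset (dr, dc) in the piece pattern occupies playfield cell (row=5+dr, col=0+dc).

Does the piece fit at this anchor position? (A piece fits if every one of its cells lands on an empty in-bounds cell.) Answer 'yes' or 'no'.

Check each piece cell at anchor (5, 0):
  offset (0,1) -> (5,1): empty -> OK
  offset (1,1) -> (6,1): occupied ('#') -> FAIL
  offset (2,0) -> (7,0): out of bounds -> FAIL
  offset (2,1) -> (7,1): out of bounds -> FAIL
All cells valid: no

Answer: no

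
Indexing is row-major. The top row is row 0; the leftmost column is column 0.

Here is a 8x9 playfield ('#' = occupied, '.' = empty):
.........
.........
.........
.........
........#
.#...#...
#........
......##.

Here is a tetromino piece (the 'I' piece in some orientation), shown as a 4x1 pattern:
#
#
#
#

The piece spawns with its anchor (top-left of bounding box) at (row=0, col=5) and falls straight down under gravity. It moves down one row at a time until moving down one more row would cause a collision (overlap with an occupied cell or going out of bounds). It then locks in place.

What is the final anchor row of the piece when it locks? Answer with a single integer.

Spawn at (row=0, col=5). Try each row:
  row 0: fits
  row 1: fits
  row 2: blocked -> lock at row 1

Answer: 1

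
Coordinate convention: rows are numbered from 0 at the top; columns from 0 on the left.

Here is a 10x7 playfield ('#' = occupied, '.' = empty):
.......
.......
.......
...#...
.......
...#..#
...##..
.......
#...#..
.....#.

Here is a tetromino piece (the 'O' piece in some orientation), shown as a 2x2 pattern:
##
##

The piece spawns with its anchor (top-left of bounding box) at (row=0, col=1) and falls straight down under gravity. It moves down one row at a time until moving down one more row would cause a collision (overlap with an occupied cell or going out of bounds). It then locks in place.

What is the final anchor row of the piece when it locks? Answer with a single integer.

Spawn at (row=0, col=1). Try each row:
  row 0: fits
  row 1: fits
  row 2: fits
  row 3: fits
  row 4: fits
  row 5: fits
  row 6: fits
  row 7: fits
  row 8: fits
  row 9: blocked -> lock at row 8

Answer: 8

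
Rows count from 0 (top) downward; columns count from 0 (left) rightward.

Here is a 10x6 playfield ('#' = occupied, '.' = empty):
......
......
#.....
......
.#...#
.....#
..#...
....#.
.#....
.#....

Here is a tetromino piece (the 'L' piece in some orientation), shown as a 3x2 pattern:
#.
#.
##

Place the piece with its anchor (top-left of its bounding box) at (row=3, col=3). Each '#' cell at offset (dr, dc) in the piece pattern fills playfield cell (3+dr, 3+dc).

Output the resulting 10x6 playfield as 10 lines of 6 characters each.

Fill (3+0,3+0) = (3,3)
Fill (3+1,3+0) = (4,3)
Fill (3+2,3+0) = (5,3)
Fill (3+2,3+1) = (5,4)

Answer: ......
......
#.....
...#..
.#.#.#
...###
..#...
....#.
.#....
.#....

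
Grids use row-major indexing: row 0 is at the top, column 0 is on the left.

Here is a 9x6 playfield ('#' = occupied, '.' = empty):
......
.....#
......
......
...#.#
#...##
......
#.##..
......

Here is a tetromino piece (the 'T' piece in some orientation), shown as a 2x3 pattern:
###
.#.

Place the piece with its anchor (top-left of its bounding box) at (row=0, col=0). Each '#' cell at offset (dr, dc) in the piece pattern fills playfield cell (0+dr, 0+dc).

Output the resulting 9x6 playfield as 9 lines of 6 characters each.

Fill (0+0,0+0) = (0,0)
Fill (0+0,0+1) = (0,1)
Fill (0+0,0+2) = (0,2)
Fill (0+1,0+1) = (1,1)

Answer: ###...
.#...#
......
......
...#.#
#...##
......
#.##..
......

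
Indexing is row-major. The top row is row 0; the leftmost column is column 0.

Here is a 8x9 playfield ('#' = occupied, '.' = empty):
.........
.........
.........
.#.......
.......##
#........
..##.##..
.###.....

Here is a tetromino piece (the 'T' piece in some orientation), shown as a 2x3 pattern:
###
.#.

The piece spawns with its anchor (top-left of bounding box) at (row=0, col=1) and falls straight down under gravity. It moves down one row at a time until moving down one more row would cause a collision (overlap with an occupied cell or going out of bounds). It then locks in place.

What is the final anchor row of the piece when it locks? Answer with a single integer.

Spawn at (row=0, col=1). Try each row:
  row 0: fits
  row 1: fits
  row 2: fits
  row 3: blocked -> lock at row 2

Answer: 2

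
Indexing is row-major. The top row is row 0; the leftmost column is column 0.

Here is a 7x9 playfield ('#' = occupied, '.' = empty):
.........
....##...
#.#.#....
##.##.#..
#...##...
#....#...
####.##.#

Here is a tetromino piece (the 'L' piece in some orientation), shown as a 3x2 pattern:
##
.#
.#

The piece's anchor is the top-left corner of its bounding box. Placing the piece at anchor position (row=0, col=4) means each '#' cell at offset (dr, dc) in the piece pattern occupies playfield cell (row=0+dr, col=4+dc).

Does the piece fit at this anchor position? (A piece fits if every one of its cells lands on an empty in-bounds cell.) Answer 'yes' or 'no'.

Check each piece cell at anchor (0, 4):
  offset (0,0) -> (0,4): empty -> OK
  offset (0,1) -> (0,5): empty -> OK
  offset (1,1) -> (1,5): occupied ('#') -> FAIL
  offset (2,1) -> (2,5): empty -> OK
All cells valid: no

Answer: no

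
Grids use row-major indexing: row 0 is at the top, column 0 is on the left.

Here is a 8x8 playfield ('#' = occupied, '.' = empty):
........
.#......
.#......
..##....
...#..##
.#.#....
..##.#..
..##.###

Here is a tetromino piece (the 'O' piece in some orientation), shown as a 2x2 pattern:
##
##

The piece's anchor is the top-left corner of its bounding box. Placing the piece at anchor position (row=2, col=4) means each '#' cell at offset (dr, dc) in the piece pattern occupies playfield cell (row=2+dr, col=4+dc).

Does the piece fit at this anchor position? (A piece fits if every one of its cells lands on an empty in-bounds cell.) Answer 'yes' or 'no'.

Check each piece cell at anchor (2, 4):
  offset (0,0) -> (2,4): empty -> OK
  offset (0,1) -> (2,5): empty -> OK
  offset (1,0) -> (3,4): empty -> OK
  offset (1,1) -> (3,5): empty -> OK
All cells valid: yes

Answer: yes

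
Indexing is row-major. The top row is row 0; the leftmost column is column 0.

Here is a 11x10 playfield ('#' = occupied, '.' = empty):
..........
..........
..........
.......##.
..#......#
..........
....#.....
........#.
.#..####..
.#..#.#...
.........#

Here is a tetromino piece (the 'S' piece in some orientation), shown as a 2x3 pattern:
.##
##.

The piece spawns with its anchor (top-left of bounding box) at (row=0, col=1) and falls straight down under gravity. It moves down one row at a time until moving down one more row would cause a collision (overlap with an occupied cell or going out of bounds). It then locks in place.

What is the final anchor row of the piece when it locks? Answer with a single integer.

Answer: 2

Derivation:
Spawn at (row=0, col=1). Try each row:
  row 0: fits
  row 1: fits
  row 2: fits
  row 3: blocked -> lock at row 2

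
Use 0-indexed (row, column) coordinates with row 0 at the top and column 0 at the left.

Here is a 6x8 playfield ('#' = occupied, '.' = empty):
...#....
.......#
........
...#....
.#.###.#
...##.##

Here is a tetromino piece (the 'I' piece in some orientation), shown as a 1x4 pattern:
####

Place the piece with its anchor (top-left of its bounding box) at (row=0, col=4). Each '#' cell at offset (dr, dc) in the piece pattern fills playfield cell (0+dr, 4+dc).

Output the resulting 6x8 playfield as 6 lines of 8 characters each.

Answer: ...#####
.......#
........
...#....
.#.###.#
...##.##

Derivation:
Fill (0+0,4+0) = (0,4)
Fill (0+0,4+1) = (0,5)
Fill (0+0,4+2) = (0,6)
Fill (0+0,4+3) = (0,7)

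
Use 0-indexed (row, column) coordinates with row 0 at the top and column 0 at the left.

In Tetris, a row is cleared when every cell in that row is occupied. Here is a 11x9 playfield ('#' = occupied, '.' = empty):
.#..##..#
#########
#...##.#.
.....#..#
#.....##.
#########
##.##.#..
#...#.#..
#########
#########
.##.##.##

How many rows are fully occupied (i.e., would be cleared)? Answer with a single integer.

Check each row:
  row 0: 5 empty cells -> not full
  row 1: 0 empty cells -> FULL (clear)
  row 2: 5 empty cells -> not full
  row 3: 7 empty cells -> not full
  row 4: 6 empty cells -> not full
  row 5: 0 empty cells -> FULL (clear)
  row 6: 4 empty cells -> not full
  row 7: 6 empty cells -> not full
  row 8: 0 empty cells -> FULL (clear)
  row 9: 0 empty cells -> FULL (clear)
  row 10: 3 empty cells -> not full
Total rows cleared: 4

Answer: 4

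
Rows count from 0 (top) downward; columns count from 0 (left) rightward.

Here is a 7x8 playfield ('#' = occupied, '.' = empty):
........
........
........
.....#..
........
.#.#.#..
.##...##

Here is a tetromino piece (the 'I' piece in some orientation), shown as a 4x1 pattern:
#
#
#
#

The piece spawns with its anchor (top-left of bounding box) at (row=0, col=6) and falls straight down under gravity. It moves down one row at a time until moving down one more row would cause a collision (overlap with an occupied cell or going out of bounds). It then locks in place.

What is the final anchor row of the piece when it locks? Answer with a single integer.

Answer: 2

Derivation:
Spawn at (row=0, col=6). Try each row:
  row 0: fits
  row 1: fits
  row 2: fits
  row 3: blocked -> lock at row 2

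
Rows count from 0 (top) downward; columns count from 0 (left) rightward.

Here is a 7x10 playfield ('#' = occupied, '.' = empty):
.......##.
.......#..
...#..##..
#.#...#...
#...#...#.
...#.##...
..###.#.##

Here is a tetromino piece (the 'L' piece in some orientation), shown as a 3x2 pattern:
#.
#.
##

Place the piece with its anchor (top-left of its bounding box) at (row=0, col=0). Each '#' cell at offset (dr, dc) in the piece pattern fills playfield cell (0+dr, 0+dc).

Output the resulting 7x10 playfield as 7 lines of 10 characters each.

Answer: #......##.
#......#..
##.#..##..
#.#...#...
#...#...#.
...#.##...
..###.#.##

Derivation:
Fill (0+0,0+0) = (0,0)
Fill (0+1,0+0) = (1,0)
Fill (0+2,0+0) = (2,0)
Fill (0+2,0+1) = (2,1)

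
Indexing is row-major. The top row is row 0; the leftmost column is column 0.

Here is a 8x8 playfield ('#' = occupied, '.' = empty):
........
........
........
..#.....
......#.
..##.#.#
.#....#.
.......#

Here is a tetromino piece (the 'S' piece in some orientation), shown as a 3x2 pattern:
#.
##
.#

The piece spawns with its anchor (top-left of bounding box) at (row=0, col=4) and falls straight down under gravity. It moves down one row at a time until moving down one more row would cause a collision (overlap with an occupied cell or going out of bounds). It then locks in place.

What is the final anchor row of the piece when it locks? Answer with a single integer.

Answer: 2

Derivation:
Spawn at (row=0, col=4). Try each row:
  row 0: fits
  row 1: fits
  row 2: fits
  row 3: blocked -> lock at row 2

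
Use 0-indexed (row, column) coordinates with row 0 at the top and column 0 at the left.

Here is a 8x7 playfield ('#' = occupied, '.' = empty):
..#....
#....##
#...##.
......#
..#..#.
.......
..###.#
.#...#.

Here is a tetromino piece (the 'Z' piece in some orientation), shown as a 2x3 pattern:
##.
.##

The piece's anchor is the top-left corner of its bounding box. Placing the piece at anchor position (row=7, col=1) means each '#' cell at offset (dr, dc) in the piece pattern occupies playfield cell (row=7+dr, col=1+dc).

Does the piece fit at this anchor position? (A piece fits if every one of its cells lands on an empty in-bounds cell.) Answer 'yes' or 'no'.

Answer: no

Derivation:
Check each piece cell at anchor (7, 1):
  offset (0,0) -> (7,1): occupied ('#') -> FAIL
  offset (0,1) -> (7,2): empty -> OK
  offset (1,1) -> (8,2): out of bounds -> FAIL
  offset (1,2) -> (8,3): out of bounds -> FAIL
All cells valid: no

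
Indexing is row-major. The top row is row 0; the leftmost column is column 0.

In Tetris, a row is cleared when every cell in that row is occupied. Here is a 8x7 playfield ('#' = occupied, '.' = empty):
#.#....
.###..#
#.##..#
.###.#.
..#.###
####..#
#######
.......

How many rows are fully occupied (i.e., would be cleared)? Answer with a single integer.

Check each row:
  row 0: 5 empty cells -> not full
  row 1: 3 empty cells -> not full
  row 2: 3 empty cells -> not full
  row 3: 3 empty cells -> not full
  row 4: 3 empty cells -> not full
  row 5: 2 empty cells -> not full
  row 6: 0 empty cells -> FULL (clear)
  row 7: 7 empty cells -> not full
Total rows cleared: 1

Answer: 1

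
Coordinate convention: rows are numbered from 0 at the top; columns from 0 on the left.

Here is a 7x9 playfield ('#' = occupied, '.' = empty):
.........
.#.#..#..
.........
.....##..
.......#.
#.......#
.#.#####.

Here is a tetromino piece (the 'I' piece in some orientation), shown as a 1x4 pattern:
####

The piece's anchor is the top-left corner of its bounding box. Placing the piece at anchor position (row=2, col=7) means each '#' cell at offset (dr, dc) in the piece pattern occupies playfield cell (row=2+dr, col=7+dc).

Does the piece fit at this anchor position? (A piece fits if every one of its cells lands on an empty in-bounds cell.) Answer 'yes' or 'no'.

Check each piece cell at anchor (2, 7):
  offset (0,0) -> (2,7): empty -> OK
  offset (0,1) -> (2,8): empty -> OK
  offset (0,2) -> (2,9): out of bounds -> FAIL
  offset (0,3) -> (2,10): out of bounds -> FAIL
All cells valid: no

Answer: no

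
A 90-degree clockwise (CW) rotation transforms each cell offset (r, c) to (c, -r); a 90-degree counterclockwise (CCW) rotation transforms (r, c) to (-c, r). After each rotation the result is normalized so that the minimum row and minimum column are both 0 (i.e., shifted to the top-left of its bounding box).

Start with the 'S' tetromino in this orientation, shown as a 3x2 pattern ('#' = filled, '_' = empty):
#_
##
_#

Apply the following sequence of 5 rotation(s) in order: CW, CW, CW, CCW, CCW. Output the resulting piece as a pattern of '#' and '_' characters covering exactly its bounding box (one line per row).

Start:
#_
##
_#
After rotation 1 (CW):
_##
##_
After rotation 2 (CW):
#_
##
_#
After rotation 3 (CW):
_##
##_
After rotation 4 (CCW):
#_
##
_#
After rotation 5 (CCW):
_##
##_

Answer: _##
##_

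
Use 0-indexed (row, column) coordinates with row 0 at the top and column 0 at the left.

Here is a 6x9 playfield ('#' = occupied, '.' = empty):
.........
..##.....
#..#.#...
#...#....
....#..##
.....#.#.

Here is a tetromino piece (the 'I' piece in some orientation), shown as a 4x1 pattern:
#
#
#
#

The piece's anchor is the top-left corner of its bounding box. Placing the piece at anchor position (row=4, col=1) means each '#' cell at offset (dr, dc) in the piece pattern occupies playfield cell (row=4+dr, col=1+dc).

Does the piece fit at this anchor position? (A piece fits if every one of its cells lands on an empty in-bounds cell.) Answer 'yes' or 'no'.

Check each piece cell at anchor (4, 1):
  offset (0,0) -> (4,1): empty -> OK
  offset (1,0) -> (5,1): empty -> OK
  offset (2,0) -> (6,1): out of bounds -> FAIL
  offset (3,0) -> (7,1): out of bounds -> FAIL
All cells valid: no

Answer: no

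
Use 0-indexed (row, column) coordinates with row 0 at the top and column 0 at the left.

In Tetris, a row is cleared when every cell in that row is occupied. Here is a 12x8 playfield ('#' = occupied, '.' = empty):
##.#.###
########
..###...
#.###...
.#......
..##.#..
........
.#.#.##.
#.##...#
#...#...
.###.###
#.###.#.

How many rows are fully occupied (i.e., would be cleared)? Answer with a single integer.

Check each row:
  row 0: 2 empty cells -> not full
  row 1: 0 empty cells -> FULL (clear)
  row 2: 5 empty cells -> not full
  row 3: 4 empty cells -> not full
  row 4: 7 empty cells -> not full
  row 5: 5 empty cells -> not full
  row 6: 8 empty cells -> not full
  row 7: 4 empty cells -> not full
  row 8: 4 empty cells -> not full
  row 9: 6 empty cells -> not full
  row 10: 2 empty cells -> not full
  row 11: 3 empty cells -> not full
Total rows cleared: 1

Answer: 1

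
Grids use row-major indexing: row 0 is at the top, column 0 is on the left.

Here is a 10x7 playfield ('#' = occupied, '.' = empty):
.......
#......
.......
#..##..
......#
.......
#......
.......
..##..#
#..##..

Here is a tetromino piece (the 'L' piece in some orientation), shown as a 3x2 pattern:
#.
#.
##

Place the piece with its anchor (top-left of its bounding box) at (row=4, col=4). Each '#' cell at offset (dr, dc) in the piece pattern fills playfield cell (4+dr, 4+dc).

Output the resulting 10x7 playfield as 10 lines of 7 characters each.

Answer: .......
#......
.......
#..##..
....#.#
....#..
#...##.
.......
..##..#
#..##..

Derivation:
Fill (4+0,4+0) = (4,4)
Fill (4+1,4+0) = (5,4)
Fill (4+2,4+0) = (6,4)
Fill (4+2,4+1) = (6,5)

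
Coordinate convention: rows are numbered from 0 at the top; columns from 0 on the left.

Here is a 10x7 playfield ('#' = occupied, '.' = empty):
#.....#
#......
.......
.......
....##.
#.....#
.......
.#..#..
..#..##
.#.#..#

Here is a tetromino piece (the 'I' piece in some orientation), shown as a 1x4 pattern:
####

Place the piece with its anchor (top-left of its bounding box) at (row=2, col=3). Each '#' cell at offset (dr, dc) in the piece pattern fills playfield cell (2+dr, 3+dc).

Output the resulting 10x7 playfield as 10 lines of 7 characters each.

Answer: #.....#
#......
...####
.......
....##.
#.....#
.......
.#..#..
..#..##
.#.#..#

Derivation:
Fill (2+0,3+0) = (2,3)
Fill (2+0,3+1) = (2,4)
Fill (2+0,3+2) = (2,5)
Fill (2+0,3+3) = (2,6)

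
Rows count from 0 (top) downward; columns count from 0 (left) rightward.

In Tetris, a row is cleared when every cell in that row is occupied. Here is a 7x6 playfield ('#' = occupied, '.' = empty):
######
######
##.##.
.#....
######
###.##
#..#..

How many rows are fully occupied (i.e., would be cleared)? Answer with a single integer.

Check each row:
  row 0: 0 empty cells -> FULL (clear)
  row 1: 0 empty cells -> FULL (clear)
  row 2: 2 empty cells -> not full
  row 3: 5 empty cells -> not full
  row 4: 0 empty cells -> FULL (clear)
  row 5: 1 empty cell -> not full
  row 6: 4 empty cells -> not full
Total rows cleared: 3

Answer: 3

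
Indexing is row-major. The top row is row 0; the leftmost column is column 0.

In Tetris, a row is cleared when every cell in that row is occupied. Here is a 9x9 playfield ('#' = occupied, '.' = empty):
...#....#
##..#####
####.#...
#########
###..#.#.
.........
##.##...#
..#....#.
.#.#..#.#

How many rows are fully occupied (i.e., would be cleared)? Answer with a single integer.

Answer: 1

Derivation:
Check each row:
  row 0: 7 empty cells -> not full
  row 1: 2 empty cells -> not full
  row 2: 4 empty cells -> not full
  row 3: 0 empty cells -> FULL (clear)
  row 4: 4 empty cells -> not full
  row 5: 9 empty cells -> not full
  row 6: 4 empty cells -> not full
  row 7: 7 empty cells -> not full
  row 8: 5 empty cells -> not full
Total rows cleared: 1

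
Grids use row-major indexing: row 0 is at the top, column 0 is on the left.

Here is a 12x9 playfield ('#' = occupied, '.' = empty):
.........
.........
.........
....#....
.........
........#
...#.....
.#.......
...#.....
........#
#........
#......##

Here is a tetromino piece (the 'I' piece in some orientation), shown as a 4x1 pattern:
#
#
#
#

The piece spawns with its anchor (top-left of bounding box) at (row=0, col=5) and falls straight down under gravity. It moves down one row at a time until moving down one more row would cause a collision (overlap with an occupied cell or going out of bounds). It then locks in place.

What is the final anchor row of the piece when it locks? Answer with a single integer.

Answer: 8

Derivation:
Spawn at (row=0, col=5). Try each row:
  row 0: fits
  row 1: fits
  row 2: fits
  row 3: fits
  row 4: fits
  row 5: fits
  row 6: fits
  row 7: fits
  row 8: fits
  row 9: blocked -> lock at row 8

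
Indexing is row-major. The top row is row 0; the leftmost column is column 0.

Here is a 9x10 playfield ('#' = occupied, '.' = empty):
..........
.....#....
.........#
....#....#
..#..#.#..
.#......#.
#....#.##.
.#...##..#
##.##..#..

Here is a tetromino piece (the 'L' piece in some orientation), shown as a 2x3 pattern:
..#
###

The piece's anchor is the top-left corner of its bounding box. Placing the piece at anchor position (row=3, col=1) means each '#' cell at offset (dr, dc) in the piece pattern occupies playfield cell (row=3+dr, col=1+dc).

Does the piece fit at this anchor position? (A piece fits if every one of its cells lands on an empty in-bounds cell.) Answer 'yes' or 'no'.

Check each piece cell at anchor (3, 1):
  offset (0,2) -> (3,3): empty -> OK
  offset (1,0) -> (4,1): empty -> OK
  offset (1,1) -> (4,2): occupied ('#') -> FAIL
  offset (1,2) -> (4,3): empty -> OK
All cells valid: no

Answer: no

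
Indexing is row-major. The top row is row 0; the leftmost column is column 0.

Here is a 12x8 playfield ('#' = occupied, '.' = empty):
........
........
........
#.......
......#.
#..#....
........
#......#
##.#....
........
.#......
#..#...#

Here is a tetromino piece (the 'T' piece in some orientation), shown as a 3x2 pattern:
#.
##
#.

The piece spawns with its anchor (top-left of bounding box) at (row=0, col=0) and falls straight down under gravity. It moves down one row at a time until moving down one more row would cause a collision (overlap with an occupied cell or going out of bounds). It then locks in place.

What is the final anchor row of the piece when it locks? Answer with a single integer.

Spawn at (row=0, col=0). Try each row:
  row 0: fits
  row 1: blocked -> lock at row 0

Answer: 0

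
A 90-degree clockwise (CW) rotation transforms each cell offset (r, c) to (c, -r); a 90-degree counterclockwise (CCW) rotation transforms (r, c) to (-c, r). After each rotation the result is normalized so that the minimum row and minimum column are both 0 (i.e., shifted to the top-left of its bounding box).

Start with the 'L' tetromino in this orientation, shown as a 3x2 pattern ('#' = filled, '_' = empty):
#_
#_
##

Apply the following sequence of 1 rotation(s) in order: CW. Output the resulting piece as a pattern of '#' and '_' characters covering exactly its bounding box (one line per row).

Answer: ###
#__

Derivation:
Start:
#_
#_
##
After rotation 1 (CW):
###
#__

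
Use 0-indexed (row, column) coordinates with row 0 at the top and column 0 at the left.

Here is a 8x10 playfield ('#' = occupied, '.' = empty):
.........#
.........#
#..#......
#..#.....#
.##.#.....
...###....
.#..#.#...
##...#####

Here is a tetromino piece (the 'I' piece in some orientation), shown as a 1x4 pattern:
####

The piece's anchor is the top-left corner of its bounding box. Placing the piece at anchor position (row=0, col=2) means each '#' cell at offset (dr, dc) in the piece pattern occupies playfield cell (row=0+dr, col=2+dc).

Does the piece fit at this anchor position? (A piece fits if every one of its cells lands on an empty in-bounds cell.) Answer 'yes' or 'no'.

Answer: yes

Derivation:
Check each piece cell at anchor (0, 2):
  offset (0,0) -> (0,2): empty -> OK
  offset (0,1) -> (0,3): empty -> OK
  offset (0,2) -> (0,4): empty -> OK
  offset (0,3) -> (0,5): empty -> OK
All cells valid: yes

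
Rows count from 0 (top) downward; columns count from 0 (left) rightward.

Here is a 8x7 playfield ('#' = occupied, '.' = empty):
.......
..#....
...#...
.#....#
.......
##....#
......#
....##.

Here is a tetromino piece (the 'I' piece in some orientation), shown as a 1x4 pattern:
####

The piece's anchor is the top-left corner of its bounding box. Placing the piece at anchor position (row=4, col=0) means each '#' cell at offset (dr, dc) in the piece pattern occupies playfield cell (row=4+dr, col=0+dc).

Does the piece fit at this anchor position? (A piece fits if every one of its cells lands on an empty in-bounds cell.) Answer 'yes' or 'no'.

Answer: yes

Derivation:
Check each piece cell at anchor (4, 0):
  offset (0,0) -> (4,0): empty -> OK
  offset (0,1) -> (4,1): empty -> OK
  offset (0,2) -> (4,2): empty -> OK
  offset (0,3) -> (4,3): empty -> OK
All cells valid: yes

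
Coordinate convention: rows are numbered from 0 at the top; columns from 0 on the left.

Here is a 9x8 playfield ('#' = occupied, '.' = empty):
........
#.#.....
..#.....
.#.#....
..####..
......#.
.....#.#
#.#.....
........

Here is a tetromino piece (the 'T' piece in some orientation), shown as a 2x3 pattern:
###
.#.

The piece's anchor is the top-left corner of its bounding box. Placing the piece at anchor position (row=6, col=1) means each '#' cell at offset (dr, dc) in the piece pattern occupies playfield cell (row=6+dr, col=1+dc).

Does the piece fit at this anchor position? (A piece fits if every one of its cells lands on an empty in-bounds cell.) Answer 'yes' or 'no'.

Answer: no

Derivation:
Check each piece cell at anchor (6, 1):
  offset (0,0) -> (6,1): empty -> OK
  offset (0,1) -> (6,2): empty -> OK
  offset (0,2) -> (6,3): empty -> OK
  offset (1,1) -> (7,2): occupied ('#') -> FAIL
All cells valid: no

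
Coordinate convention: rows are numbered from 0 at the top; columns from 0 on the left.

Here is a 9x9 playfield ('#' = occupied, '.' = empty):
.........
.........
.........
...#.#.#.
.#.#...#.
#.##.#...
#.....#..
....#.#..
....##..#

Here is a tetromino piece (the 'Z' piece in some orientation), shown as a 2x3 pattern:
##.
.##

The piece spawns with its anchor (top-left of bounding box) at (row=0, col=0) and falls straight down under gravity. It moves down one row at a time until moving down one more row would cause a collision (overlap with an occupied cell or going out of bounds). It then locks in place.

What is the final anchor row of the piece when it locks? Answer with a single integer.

Spawn at (row=0, col=0). Try each row:
  row 0: fits
  row 1: fits
  row 2: fits
  row 3: blocked -> lock at row 2

Answer: 2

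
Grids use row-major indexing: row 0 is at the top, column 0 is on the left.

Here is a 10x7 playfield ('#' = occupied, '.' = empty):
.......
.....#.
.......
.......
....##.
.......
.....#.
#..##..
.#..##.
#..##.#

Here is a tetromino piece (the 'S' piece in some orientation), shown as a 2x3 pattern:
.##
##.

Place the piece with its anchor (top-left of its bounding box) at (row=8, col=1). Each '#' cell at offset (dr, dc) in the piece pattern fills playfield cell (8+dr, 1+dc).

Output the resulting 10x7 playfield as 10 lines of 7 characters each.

Answer: .......
.....#.
.......
.......
....##.
.......
.....#.
#..##..
.#####.
#####.#

Derivation:
Fill (8+0,1+1) = (8,2)
Fill (8+0,1+2) = (8,3)
Fill (8+1,1+0) = (9,1)
Fill (8+1,1+1) = (9,2)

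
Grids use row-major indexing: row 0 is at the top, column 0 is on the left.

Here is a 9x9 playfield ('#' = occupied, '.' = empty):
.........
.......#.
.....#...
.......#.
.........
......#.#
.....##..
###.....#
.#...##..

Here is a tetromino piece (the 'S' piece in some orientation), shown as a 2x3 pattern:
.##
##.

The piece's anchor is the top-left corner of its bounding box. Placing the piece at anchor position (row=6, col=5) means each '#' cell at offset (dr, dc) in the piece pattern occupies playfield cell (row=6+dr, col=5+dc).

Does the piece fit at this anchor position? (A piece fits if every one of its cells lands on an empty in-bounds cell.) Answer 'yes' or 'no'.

Answer: no

Derivation:
Check each piece cell at anchor (6, 5):
  offset (0,1) -> (6,6): occupied ('#') -> FAIL
  offset (0,2) -> (6,7): empty -> OK
  offset (1,0) -> (7,5): empty -> OK
  offset (1,1) -> (7,6): empty -> OK
All cells valid: no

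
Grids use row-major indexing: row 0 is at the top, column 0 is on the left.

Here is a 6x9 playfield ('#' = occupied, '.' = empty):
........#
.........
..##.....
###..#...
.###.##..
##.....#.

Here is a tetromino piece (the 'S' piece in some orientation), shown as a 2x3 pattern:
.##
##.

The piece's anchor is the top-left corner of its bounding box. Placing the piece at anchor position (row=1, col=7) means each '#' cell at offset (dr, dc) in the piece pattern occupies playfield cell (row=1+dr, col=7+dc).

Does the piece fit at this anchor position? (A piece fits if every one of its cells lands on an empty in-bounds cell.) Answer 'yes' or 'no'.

Answer: no

Derivation:
Check each piece cell at anchor (1, 7):
  offset (0,1) -> (1,8): empty -> OK
  offset (0,2) -> (1,9): out of bounds -> FAIL
  offset (1,0) -> (2,7): empty -> OK
  offset (1,1) -> (2,8): empty -> OK
All cells valid: no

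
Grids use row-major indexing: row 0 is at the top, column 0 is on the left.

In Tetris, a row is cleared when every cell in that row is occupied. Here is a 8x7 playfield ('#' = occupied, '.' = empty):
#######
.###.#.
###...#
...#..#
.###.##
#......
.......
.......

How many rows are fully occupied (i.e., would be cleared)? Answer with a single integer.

Check each row:
  row 0: 0 empty cells -> FULL (clear)
  row 1: 3 empty cells -> not full
  row 2: 3 empty cells -> not full
  row 3: 5 empty cells -> not full
  row 4: 2 empty cells -> not full
  row 5: 6 empty cells -> not full
  row 6: 7 empty cells -> not full
  row 7: 7 empty cells -> not full
Total rows cleared: 1

Answer: 1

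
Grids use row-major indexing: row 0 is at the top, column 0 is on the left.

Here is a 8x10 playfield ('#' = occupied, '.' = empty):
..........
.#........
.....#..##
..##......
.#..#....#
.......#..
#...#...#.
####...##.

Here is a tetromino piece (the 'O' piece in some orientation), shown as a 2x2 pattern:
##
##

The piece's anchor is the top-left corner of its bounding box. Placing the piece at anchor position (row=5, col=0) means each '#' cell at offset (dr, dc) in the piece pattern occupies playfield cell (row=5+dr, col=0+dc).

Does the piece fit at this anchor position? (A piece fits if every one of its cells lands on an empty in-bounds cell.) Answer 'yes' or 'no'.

Check each piece cell at anchor (5, 0):
  offset (0,0) -> (5,0): empty -> OK
  offset (0,1) -> (5,1): empty -> OK
  offset (1,0) -> (6,0): occupied ('#') -> FAIL
  offset (1,1) -> (6,1): empty -> OK
All cells valid: no

Answer: no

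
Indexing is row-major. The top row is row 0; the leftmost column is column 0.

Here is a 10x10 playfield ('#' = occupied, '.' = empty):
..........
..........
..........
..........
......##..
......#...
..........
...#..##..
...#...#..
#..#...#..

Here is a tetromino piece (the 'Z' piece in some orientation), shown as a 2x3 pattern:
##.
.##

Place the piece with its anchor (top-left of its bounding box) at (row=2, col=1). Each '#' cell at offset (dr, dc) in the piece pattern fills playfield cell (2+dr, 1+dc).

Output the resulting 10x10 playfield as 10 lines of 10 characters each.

Fill (2+0,1+0) = (2,1)
Fill (2+0,1+1) = (2,2)
Fill (2+1,1+1) = (3,2)
Fill (2+1,1+2) = (3,3)

Answer: ..........
..........
.##.......
..##......
......##..
......#...
..........
...#..##..
...#...#..
#..#...#..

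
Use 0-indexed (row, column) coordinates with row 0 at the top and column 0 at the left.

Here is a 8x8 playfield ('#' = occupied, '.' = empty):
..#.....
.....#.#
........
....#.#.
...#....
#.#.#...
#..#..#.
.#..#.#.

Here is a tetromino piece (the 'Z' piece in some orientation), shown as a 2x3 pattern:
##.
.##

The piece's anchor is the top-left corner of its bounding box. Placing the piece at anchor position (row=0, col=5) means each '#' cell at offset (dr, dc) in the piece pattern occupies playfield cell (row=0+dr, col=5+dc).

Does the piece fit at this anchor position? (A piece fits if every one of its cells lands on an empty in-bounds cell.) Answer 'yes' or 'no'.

Check each piece cell at anchor (0, 5):
  offset (0,0) -> (0,5): empty -> OK
  offset (0,1) -> (0,6): empty -> OK
  offset (1,1) -> (1,6): empty -> OK
  offset (1,2) -> (1,7): occupied ('#') -> FAIL
All cells valid: no

Answer: no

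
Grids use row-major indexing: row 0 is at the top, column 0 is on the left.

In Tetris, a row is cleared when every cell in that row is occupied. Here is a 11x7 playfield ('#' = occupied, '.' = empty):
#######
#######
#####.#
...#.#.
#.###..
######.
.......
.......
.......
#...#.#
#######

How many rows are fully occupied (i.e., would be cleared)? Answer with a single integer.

Check each row:
  row 0: 0 empty cells -> FULL (clear)
  row 1: 0 empty cells -> FULL (clear)
  row 2: 1 empty cell -> not full
  row 3: 5 empty cells -> not full
  row 4: 3 empty cells -> not full
  row 5: 1 empty cell -> not full
  row 6: 7 empty cells -> not full
  row 7: 7 empty cells -> not full
  row 8: 7 empty cells -> not full
  row 9: 4 empty cells -> not full
  row 10: 0 empty cells -> FULL (clear)
Total rows cleared: 3

Answer: 3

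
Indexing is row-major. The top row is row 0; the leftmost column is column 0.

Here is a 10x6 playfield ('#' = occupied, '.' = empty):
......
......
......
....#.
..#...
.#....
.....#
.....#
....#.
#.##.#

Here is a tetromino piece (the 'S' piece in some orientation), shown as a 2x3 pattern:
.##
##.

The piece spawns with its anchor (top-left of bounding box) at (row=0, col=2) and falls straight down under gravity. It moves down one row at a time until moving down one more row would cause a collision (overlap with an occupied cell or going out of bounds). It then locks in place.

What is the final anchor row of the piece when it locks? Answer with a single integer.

Spawn at (row=0, col=2). Try each row:
  row 0: fits
  row 1: fits
  row 2: fits
  row 3: blocked -> lock at row 2

Answer: 2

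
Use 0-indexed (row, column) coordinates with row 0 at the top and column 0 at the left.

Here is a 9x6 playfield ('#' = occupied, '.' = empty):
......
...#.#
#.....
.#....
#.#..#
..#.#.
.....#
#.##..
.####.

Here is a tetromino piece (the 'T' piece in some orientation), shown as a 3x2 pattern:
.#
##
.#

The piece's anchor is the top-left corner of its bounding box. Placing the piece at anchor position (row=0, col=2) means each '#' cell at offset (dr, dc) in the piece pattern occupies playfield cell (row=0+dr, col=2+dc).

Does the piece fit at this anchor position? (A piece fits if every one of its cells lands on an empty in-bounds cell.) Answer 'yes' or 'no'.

Answer: no

Derivation:
Check each piece cell at anchor (0, 2):
  offset (0,1) -> (0,3): empty -> OK
  offset (1,0) -> (1,2): empty -> OK
  offset (1,1) -> (1,3): occupied ('#') -> FAIL
  offset (2,1) -> (2,3): empty -> OK
All cells valid: no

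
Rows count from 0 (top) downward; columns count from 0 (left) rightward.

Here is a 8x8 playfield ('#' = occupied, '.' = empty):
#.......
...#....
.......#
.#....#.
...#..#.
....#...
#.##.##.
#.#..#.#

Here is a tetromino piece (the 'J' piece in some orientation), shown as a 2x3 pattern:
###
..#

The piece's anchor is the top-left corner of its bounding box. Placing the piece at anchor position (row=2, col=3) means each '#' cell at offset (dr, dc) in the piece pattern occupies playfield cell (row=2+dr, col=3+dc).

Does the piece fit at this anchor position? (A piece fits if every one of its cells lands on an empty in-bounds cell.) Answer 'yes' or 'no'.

Check each piece cell at anchor (2, 3):
  offset (0,0) -> (2,3): empty -> OK
  offset (0,1) -> (2,4): empty -> OK
  offset (0,2) -> (2,5): empty -> OK
  offset (1,2) -> (3,5): empty -> OK
All cells valid: yes

Answer: yes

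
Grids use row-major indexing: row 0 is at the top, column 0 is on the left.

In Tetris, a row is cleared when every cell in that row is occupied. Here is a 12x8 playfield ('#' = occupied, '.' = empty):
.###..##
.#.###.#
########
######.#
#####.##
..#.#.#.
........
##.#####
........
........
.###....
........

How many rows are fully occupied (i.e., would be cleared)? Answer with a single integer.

Check each row:
  row 0: 3 empty cells -> not full
  row 1: 3 empty cells -> not full
  row 2: 0 empty cells -> FULL (clear)
  row 3: 1 empty cell -> not full
  row 4: 1 empty cell -> not full
  row 5: 5 empty cells -> not full
  row 6: 8 empty cells -> not full
  row 7: 1 empty cell -> not full
  row 8: 8 empty cells -> not full
  row 9: 8 empty cells -> not full
  row 10: 5 empty cells -> not full
  row 11: 8 empty cells -> not full
Total rows cleared: 1

Answer: 1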